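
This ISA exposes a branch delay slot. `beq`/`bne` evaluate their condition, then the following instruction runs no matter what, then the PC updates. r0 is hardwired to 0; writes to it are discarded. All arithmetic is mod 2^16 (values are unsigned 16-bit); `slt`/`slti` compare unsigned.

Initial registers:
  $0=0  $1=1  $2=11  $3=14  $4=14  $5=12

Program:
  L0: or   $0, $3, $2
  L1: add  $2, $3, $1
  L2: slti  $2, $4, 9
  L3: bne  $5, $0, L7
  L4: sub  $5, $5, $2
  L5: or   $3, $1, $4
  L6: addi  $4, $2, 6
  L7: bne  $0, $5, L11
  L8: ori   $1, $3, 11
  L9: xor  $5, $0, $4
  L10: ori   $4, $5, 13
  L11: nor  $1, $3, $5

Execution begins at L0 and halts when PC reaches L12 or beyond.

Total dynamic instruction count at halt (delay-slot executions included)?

  step pc=0: or   $0, $3, $2  regs=(0,1,11,14,14,12)
  step pc=1: add  $2, $3, $1  regs=(0,1,15,14,14,12)
  step pc=2: slti  $2, $4, 9  regs=(0,1,0,14,14,12)
  step pc=3: bne  $5, $0, L7  cond=T  regs=(0,1,0,14,14,12)
  step pc=4: sub  $5, $5, $2  regs=(0,1,0,14,14,12)
  step pc=7: bne  $0, $5, L11  cond=T  regs=(0,1,0,14,14,12)
  step pc=8: ori   $1, $3, 11  regs=(0,15,0,14,14,12)
  step pc=11: nor  $1, $3, $5  regs=(0,65521,0,14,14,12)

8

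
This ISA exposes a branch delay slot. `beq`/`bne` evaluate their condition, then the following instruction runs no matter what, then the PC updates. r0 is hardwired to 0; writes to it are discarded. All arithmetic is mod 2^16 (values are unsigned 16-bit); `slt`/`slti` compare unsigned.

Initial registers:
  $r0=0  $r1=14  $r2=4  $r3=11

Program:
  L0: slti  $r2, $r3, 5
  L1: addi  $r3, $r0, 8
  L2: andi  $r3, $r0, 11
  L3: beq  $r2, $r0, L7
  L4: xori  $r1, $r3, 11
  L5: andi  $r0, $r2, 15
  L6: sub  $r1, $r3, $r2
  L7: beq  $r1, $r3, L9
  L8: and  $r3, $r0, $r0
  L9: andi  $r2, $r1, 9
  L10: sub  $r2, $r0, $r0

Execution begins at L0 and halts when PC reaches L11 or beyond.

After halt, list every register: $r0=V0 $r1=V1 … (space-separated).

[0] slti  $r2, $r3, 5  →  {$r0:0, $r1:14, $r2:0, $r3:11}
[1] addi  $r3, $r0, 8  →  {$r0:0, $r1:14, $r2:0, $r3:8}
[2] andi  $r3, $r0, 11  →  {$r0:0, $r1:14, $r2:0, $r3:0}
[3] beq  $r2, $r0, L7  →  {$r0:0, $r1:14, $r2:0, $r3:0}  ⟨branch taken⟩
[4] xori  $r1, $r3, 11  →  {$r0:0, $r1:11, $r2:0, $r3:0}
[7] beq  $r1, $r3, L9  →  {$r0:0, $r1:11, $r2:0, $r3:0}  ⟨branch fallthrough⟩
[8] and  $r3, $r0, $r0  →  {$r0:0, $r1:11, $r2:0, $r3:0}
[9] andi  $r2, $r1, 9  →  {$r0:0, $r1:11, $r2:9, $r3:0}
[10] sub  $r2, $r0, $r0  →  {$r0:0, $r1:11, $r2:0, $r3:0}

$r0=0 $r1=11 $r2=0 $r3=0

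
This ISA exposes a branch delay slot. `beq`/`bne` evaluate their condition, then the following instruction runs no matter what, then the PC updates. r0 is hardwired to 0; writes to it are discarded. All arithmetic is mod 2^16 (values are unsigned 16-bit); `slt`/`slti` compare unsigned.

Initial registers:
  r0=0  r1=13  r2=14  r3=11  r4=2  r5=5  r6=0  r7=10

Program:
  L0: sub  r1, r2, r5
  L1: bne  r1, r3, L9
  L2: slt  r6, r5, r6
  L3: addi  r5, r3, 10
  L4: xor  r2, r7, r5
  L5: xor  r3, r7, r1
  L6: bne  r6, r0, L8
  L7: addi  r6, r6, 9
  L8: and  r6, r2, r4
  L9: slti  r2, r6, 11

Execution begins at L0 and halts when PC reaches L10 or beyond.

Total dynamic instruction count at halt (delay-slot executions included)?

4

#0 sub  r1, r2, r5 ; 0/9/14/11/2/5/0/10
#1 bne  r1, r3, L9 ; 0/9/14/11/2/5/0/10 ; →target
#2 slt  r6, r5, r6 ; 0/9/14/11/2/5/0/10
#9 slti  r2, r6, 11 ; 0/9/1/11/2/5/0/10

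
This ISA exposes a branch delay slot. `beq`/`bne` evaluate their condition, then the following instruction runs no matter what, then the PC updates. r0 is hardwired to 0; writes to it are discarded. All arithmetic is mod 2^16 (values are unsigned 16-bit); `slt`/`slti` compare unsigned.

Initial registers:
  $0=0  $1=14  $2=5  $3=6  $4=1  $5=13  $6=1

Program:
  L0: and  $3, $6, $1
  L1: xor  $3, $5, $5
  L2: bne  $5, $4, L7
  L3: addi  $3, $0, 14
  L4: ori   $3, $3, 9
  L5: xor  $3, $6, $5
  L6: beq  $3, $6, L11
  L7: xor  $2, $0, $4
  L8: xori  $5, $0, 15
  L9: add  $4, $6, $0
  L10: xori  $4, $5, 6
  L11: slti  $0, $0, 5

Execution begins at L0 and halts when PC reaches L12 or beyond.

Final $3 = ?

14

[0] and  $3, $6, $1  →  {$0:0, $1:14, $2:5, $3:0, $4:1, $5:13, $6:1}
[1] xor  $3, $5, $5  →  {$0:0, $1:14, $2:5, $3:0, $4:1, $5:13, $6:1}
[2] bne  $5, $4, L7  →  {$0:0, $1:14, $2:5, $3:0, $4:1, $5:13, $6:1}  ⟨branch taken⟩
[3] addi  $3, $0, 14  →  {$0:0, $1:14, $2:5, $3:14, $4:1, $5:13, $6:1}
[7] xor  $2, $0, $4  →  {$0:0, $1:14, $2:1, $3:14, $4:1, $5:13, $6:1}
[8] xori  $5, $0, 15  →  {$0:0, $1:14, $2:1, $3:14, $4:1, $5:15, $6:1}
[9] add  $4, $6, $0  →  {$0:0, $1:14, $2:1, $3:14, $4:1, $5:15, $6:1}
[10] xori  $4, $5, 6  →  {$0:0, $1:14, $2:1, $3:14, $4:9, $5:15, $6:1}
[11] slti  $0, $0, 5  →  {$0:0, $1:14, $2:1, $3:14, $4:9, $5:15, $6:1}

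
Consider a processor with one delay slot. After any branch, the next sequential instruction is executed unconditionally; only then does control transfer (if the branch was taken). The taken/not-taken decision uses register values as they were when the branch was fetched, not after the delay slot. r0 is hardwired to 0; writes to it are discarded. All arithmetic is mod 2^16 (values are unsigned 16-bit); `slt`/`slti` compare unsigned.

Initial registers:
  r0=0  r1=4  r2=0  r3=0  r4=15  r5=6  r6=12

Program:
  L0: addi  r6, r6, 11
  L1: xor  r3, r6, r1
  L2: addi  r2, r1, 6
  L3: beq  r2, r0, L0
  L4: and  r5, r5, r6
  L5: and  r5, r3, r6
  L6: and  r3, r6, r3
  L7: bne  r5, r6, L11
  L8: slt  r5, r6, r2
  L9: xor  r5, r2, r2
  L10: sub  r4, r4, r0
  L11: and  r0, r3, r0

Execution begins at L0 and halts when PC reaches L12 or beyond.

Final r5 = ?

#0 addi  r6, r6, 11 ; 0/4/0/0/15/6/23
#1 xor  r3, r6, r1 ; 0/4/0/19/15/6/23
#2 addi  r2, r1, 6 ; 0/4/10/19/15/6/23
#3 beq  r2, r0, L0 ; 0/4/10/19/15/6/23 ; →fallthru
#4 and  r5, r5, r6 ; 0/4/10/19/15/6/23
#5 and  r5, r3, r6 ; 0/4/10/19/15/19/23
#6 and  r3, r6, r3 ; 0/4/10/19/15/19/23
#7 bne  r5, r6, L11 ; 0/4/10/19/15/19/23 ; →target
#8 slt  r5, r6, r2 ; 0/4/10/19/15/0/23
#11 and  r0, r3, r0 ; 0/4/10/19/15/0/23

0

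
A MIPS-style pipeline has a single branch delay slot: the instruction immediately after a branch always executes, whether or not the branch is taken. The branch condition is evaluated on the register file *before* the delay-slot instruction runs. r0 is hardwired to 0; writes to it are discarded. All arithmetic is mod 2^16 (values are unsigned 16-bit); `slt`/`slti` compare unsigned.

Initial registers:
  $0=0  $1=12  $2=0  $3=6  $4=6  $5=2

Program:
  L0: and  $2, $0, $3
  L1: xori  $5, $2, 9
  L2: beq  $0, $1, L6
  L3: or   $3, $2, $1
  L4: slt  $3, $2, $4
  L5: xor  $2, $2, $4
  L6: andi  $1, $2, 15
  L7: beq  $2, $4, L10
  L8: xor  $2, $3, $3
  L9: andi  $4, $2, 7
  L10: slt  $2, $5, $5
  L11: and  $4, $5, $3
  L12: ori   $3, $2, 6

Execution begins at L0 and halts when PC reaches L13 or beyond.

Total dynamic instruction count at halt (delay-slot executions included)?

[0] and  $2, $0, $3  →  {$0:0, $1:12, $2:0, $3:6, $4:6, $5:2}
[1] xori  $5, $2, 9  →  {$0:0, $1:12, $2:0, $3:6, $4:6, $5:9}
[2] beq  $0, $1, L6  →  {$0:0, $1:12, $2:0, $3:6, $4:6, $5:9}  ⟨branch fallthrough⟩
[3] or   $3, $2, $1  →  {$0:0, $1:12, $2:0, $3:12, $4:6, $5:9}
[4] slt  $3, $2, $4  →  {$0:0, $1:12, $2:0, $3:1, $4:6, $5:9}
[5] xor  $2, $2, $4  →  {$0:0, $1:12, $2:6, $3:1, $4:6, $5:9}
[6] andi  $1, $2, 15  →  {$0:0, $1:6, $2:6, $3:1, $4:6, $5:9}
[7] beq  $2, $4, L10  →  {$0:0, $1:6, $2:6, $3:1, $4:6, $5:9}  ⟨branch taken⟩
[8] xor  $2, $3, $3  →  {$0:0, $1:6, $2:0, $3:1, $4:6, $5:9}
[10] slt  $2, $5, $5  →  {$0:0, $1:6, $2:0, $3:1, $4:6, $5:9}
[11] and  $4, $5, $3  →  {$0:0, $1:6, $2:0, $3:1, $4:1, $5:9}
[12] ori   $3, $2, 6  →  {$0:0, $1:6, $2:0, $3:6, $4:1, $5:9}

12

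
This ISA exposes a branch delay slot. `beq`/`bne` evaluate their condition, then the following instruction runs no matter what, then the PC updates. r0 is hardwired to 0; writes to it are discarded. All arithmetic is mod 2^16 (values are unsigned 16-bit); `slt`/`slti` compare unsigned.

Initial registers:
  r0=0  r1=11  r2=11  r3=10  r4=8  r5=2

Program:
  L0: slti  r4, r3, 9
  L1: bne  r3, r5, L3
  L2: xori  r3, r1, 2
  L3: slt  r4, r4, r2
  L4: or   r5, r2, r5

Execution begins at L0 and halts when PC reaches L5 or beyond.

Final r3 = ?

PC=0  slti  r4, r3, 9        | r0=0 r1=11 r2=11 r3=10 r4=0 r5=2
PC=1  bne  r3, r5, L3        | r0=0 r1=11 r2=11 r3=10 r4=0 r5=2  [TAKEN]
PC=2  xori  r3, r1, 2        | r0=0 r1=11 r2=11 r3=9 r4=0 r5=2
PC=3  slt  r4, r4, r2        | r0=0 r1=11 r2=11 r3=9 r4=1 r5=2
PC=4  or   r5, r2, r5        | r0=0 r1=11 r2=11 r3=9 r4=1 r5=11

9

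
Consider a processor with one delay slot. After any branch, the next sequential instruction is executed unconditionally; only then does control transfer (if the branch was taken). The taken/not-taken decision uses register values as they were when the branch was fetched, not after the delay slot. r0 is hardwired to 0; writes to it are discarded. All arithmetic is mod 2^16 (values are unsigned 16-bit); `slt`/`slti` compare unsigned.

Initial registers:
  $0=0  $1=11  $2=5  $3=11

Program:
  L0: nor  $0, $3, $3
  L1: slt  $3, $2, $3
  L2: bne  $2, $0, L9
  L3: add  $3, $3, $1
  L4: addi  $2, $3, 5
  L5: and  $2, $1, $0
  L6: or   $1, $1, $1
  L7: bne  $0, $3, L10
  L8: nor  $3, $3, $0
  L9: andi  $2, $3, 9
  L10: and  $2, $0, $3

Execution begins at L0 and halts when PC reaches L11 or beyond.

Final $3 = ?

#0 nor  $0, $3, $3 ; 0/11/5/11
#1 slt  $3, $2, $3 ; 0/11/5/1
#2 bne  $2, $0, L9 ; 0/11/5/1 ; →target
#3 add  $3, $3, $1 ; 0/11/5/12
#9 andi  $2, $3, 9 ; 0/11/8/12
#10 and  $2, $0, $3 ; 0/11/0/12

12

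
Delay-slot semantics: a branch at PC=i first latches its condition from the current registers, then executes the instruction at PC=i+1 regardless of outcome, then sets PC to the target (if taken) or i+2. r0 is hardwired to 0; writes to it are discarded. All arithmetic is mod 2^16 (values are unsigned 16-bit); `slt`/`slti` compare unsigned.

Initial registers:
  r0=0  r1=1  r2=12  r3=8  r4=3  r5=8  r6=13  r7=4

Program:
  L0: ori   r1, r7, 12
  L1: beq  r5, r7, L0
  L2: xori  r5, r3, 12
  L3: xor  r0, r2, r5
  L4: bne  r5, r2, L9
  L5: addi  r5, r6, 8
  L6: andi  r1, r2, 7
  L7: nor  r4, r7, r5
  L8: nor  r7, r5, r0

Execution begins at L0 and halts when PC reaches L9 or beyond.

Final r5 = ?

21

#0 ori   r1, r7, 12 ; 0/12/12/8/3/8/13/4
#1 beq  r5, r7, L0 ; 0/12/12/8/3/8/13/4 ; →fallthru
#2 xori  r5, r3, 12 ; 0/12/12/8/3/4/13/4
#3 xor  r0, r2, r5 ; 0/12/12/8/3/4/13/4
#4 bne  r5, r2, L9 ; 0/12/12/8/3/4/13/4 ; →target
#5 addi  r5, r6, 8 ; 0/12/12/8/3/21/13/4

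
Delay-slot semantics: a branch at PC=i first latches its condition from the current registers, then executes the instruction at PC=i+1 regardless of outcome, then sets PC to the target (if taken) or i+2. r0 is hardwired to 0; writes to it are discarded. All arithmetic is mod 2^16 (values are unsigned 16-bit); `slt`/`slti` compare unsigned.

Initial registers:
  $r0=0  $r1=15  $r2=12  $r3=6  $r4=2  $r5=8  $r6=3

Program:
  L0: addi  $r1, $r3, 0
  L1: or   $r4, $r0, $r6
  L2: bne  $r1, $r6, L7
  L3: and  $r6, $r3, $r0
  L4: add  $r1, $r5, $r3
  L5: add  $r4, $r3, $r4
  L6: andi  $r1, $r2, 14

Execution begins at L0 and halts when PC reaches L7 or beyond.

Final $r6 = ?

0

  step pc=0: addi  $r1, $r3, 0  regs=(0,6,12,6,2,8,3)
  step pc=1: or   $r4, $r0, $r6  regs=(0,6,12,6,3,8,3)
  step pc=2: bne  $r1, $r6, L7  cond=T  regs=(0,6,12,6,3,8,3)
  step pc=3: and  $r6, $r3, $r0  regs=(0,6,12,6,3,8,0)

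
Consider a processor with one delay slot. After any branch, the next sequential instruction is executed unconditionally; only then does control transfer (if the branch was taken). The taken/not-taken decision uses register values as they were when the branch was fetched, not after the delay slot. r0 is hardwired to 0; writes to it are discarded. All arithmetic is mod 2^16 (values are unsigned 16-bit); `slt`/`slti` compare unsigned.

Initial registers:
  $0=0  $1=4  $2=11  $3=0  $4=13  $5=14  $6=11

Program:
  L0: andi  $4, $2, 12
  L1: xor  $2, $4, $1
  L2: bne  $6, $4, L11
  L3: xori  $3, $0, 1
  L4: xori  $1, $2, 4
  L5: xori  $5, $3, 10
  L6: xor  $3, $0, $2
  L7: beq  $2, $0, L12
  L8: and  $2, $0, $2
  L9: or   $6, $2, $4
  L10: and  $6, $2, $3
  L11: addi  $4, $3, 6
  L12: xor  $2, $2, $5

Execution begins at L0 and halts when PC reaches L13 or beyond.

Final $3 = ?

1

  step pc=0: andi  $4, $2, 12  regs=(0,4,11,0,8,14,11)
  step pc=1: xor  $2, $4, $1  regs=(0,4,12,0,8,14,11)
  step pc=2: bne  $6, $4, L11  cond=T  regs=(0,4,12,0,8,14,11)
  step pc=3: xori  $3, $0, 1  regs=(0,4,12,1,8,14,11)
  step pc=11: addi  $4, $3, 6  regs=(0,4,12,1,7,14,11)
  step pc=12: xor  $2, $2, $5  regs=(0,4,2,1,7,14,11)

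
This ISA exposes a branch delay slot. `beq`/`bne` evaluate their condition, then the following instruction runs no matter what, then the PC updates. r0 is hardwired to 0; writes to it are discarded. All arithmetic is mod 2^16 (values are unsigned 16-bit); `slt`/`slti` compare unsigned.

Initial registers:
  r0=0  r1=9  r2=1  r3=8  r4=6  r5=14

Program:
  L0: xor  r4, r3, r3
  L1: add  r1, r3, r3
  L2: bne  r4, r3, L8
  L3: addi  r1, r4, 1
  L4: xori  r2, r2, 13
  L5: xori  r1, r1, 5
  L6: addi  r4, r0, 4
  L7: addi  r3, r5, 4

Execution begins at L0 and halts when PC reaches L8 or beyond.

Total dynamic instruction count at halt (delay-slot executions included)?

PC=0  xor  r4, r3, r3        | r0=0 r1=9 r2=1 r3=8 r4=0 r5=14
PC=1  add  r1, r3, r3        | r0=0 r1=16 r2=1 r3=8 r4=0 r5=14
PC=2  bne  r4, r3, L8        | r0=0 r1=16 r2=1 r3=8 r4=0 r5=14  [TAKEN]
PC=3  addi  r1, r4, 1        | r0=0 r1=1 r2=1 r3=8 r4=0 r5=14

4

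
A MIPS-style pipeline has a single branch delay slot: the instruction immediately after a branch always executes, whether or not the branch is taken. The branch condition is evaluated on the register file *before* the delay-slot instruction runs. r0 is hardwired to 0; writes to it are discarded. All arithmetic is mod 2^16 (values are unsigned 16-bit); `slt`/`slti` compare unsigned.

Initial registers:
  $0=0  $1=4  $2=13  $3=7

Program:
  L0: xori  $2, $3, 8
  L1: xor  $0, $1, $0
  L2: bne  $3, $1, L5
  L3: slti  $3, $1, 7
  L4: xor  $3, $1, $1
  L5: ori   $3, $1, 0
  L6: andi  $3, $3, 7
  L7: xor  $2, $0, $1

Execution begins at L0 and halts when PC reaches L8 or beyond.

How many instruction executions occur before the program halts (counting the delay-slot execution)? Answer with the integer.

7

PC=0  xori  $2, $3, 8        | $0=0 $1=4 $2=15 $3=7
PC=1  xor  $0, $1, $0        | $0=0 $1=4 $2=15 $3=7
PC=2  bne  $3, $1, L5        | $0=0 $1=4 $2=15 $3=7  [TAKEN]
PC=3  slti  $3, $1, 7        | $0=0 $1=4 $2=15 $3=1
PC=5  ori   $3, $1, 0        | $0=0 $1=4 $2=15 $3=4
PC=6  andi  $3, $3, 7        | $0=0 $1=4 $2=15 $3=4
PC=7  xor  $2, $0, $1        | $0=0 $1=4 $2=4 $3=4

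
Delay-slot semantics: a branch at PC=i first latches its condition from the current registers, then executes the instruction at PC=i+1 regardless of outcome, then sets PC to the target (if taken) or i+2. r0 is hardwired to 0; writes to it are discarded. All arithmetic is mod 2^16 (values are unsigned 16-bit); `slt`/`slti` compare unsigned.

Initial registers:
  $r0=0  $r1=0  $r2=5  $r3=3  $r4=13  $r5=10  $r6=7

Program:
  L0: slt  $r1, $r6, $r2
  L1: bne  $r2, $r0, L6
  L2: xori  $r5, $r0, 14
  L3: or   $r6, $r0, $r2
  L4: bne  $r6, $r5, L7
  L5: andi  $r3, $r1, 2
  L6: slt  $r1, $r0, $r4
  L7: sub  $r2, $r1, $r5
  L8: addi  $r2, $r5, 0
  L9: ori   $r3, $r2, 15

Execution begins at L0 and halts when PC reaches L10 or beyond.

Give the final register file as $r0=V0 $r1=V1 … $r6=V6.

#0 slt  $r1, $r6, $r2 ; 0/0/5/3/13/10/7
#1 bne  $r2, $r0, L6 ; 0/0/5/3/13/10/7 ; →target
#2 xori  $r5, $r0, 14 ; 0/0/5/3/13/14/7
#6 slt  $r1, $r0, $r4 ; 0/1/5/3/13/14/7
#7 sub  $r2, $r1, $r5 ; 0/1/65523/3/13/14/7
#8 addi  $r2, $r5, 0 ; 0/1/14/3/13/14/7
#9 ori   $r3, $r2, 15 ; 0/1/14/15/13/14/7

$r0=0 $r1=1 $r2=14 $r3=15 $r4=13 $r5=14 $r6=7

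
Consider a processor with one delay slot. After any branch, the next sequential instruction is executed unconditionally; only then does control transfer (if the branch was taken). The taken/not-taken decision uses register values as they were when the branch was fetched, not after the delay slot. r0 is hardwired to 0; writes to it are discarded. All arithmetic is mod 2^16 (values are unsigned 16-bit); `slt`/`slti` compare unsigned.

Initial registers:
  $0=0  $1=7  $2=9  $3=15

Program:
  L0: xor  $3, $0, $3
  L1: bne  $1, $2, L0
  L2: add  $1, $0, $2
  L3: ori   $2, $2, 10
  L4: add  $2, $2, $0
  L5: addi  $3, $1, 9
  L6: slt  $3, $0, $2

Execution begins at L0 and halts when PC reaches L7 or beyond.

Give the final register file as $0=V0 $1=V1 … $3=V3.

[0] xor  $3, $0, $3  →  {$0:0, $1:7, $2:9, $3:15}
[1] bne  $1, $2, L0  →  {$0:0, $1:7, $2:9, $3:15}  ⟨branch taken⟩
[2] add  $1, $0, $2  →  {$0:0, $1:9, $2:9, $3:15}
[0] xor  $3, $0, $3  →  {$0:0, $1:9, $2:9, $3:15}
[1] bne  $1, $2, L0  →  {$0:0, $1:9, $2:9, $3:15}  ⟨branch fallthrough⟩
[2] add  $1, $0, $2  →  {$0:0, $1:9, $2:9, $3:15}
[3] ori   $2, $2, 10  →  {$0:0, $1:9, $2:11, $3:15}
[4] add  $2, $2, $0  →  {$0:0, $1:9, $2:11, $3:15}
[5] addi  $3, $1, 9  →  {$0:0, $1:9, $2:11, $3:18}
[6] slt  $3, $0, $2  →  {$0:0, $1:9, $2:11, $3:1}

$0=0 $1=9 $2=11 $3=1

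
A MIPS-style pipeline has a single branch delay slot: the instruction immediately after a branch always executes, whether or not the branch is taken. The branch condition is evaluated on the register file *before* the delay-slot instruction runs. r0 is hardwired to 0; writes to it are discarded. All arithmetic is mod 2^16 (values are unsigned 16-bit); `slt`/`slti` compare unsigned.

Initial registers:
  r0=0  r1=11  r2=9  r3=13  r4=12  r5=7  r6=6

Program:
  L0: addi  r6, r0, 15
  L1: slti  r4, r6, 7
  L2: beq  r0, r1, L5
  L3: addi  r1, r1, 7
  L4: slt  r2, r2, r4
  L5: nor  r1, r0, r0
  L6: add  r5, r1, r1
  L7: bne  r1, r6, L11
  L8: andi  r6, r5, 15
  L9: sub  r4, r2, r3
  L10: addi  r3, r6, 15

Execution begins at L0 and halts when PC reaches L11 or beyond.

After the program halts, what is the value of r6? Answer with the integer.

  step pc=0: addi  r6, r0, 15  regs=(0,11,9,13,12,7,15)
  step pc=1: slti  r4, r6, 7  regs=(0,11,9,13,0,7,15)
  step pc=2: beq  r0, r1, L5  cond=F  regs=(0,11,9,13,0,7,15)
  step pc=3: addi  r1, r1, 7  regs=(0,18,9,13,0,7,15)
  step pc=4: slt  r2, r2, r4  regs=(0,18,0,13,0,7,15)
  step pc=5: nor  r1, r0, r0  regs=(0,65535,0,13,0,7,15)
  step pc=6: add  r5, r1, r1  regs=(0,65535,0,13,0,65534,15)
  step pc=7: bne  r1, r6, L11  cond=T  regs=(0,65535,0,13,0,65534,15)
  step pc=8: andi  r6, r5, 15  regs=(0,65535,0,13,0,65534,14)

14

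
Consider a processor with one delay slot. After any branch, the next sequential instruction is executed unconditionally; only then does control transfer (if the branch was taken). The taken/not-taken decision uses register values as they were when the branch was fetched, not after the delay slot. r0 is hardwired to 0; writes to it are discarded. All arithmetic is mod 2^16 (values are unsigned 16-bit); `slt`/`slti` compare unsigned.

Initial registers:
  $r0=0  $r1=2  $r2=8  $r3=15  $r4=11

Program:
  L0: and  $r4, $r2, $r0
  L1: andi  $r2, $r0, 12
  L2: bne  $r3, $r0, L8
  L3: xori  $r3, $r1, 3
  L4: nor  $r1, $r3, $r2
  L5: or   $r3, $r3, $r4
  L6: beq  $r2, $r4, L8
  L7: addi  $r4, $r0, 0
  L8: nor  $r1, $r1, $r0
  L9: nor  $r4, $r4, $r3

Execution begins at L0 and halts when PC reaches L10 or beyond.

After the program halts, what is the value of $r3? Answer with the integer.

[0] and  $r4, $r2, $r0  →  {$r0:0, $r1:2, $r2:8, $r3:15, $r4:0}
[1] andi  $r2, $r0, 12  →  {$r0:0, $r1:2, $r2:0, $r3:15, $r4:0}
[2] bne  $r3, $r0, L8  →  {$r0:0, $r1:2, $r2:0, $r3:15, $r4:0}  ⟨branch taken⟩
[3] xori  $r3, $r1, 3  →  {$r0:0, $r1:2, $r2:0, $r3:1, $r4:0}
[8] nor  $r1, $r1, $r0  →  {$r0:0, $r1:65533, $r2:0, $r3:1, $r4:0}
[9] nor  $r4, $r4, $r3  →  {$r0:0, $r1:65533, $r2:0, $r3:1, $r4:65534}

1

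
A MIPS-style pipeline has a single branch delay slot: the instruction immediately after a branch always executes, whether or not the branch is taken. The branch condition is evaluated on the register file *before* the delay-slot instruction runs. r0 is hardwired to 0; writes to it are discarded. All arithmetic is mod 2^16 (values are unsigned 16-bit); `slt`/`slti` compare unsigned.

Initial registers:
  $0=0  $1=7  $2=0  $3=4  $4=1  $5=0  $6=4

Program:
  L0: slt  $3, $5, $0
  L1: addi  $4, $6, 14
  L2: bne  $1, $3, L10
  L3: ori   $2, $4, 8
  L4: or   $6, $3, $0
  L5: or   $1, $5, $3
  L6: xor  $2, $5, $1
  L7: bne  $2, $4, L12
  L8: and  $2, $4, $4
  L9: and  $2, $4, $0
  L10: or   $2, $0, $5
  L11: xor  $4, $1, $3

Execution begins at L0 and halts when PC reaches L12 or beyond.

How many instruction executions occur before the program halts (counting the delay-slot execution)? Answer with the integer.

#0 slt  $3, $5, $0 ; 0/7/0/0/1/0/4
#1 addi  $4, $6, 14 ; 0/7/0/0/18/0/4
#2 bne  $1, $3, L10 ; 0/7/0/0/18/0/4 ; →target
#3 ori   $2, $4, 8 ; 0/7/26/0/18/0/4
#10 or   $2, $0, $5 ; 0/7/0/0/18/0/4
#11 xor  $4, $1, $3 ; 0/7/0/0/7/0/4

6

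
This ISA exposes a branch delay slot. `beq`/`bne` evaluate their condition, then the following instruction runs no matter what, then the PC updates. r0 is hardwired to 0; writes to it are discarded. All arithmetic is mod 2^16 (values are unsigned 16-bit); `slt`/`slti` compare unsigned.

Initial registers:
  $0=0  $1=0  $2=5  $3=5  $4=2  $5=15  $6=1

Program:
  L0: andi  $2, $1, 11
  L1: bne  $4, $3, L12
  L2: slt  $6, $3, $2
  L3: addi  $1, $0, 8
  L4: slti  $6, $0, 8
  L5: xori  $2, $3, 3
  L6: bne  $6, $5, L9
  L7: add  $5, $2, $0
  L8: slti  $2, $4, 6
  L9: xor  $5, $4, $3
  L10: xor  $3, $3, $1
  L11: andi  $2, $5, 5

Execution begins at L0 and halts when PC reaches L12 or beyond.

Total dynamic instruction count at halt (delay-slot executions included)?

PC=0  andi  $2, $1, 11       | $0=0 $1=0 $2=0 $3=5 $4=2 $5=15 $6=1
PC=1  bne  $4, $3, L12       | $0=0 $1=0 $2=0 $3=5 $4=2 $5=15 $6=1  [TAKEN]
PC=2  slt  $6, $3, $2        | $0=0 $1=0 $2=0 $3=5 $4=2 $5=15 $6=0

3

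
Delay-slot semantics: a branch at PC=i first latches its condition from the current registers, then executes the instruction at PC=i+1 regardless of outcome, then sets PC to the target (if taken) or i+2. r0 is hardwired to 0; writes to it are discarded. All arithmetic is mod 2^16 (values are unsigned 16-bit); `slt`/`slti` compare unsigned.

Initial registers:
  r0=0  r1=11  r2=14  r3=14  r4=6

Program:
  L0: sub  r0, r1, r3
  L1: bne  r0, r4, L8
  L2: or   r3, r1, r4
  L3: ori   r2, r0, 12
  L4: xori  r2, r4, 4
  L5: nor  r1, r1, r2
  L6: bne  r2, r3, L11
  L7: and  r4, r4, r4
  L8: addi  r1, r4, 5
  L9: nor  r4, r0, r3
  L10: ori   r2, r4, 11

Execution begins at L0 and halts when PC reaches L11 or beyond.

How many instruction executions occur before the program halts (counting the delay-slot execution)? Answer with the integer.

  step pc=0: sub  r0, r1, r3  regs=(0,11,14,14,6)
  step pc=1: bne  r0, r4, L8  cond=T  regs=(0,11,14,14,6)
  step pc=2: or   r3, r1, r4  regs=(0,11,14,15,6)
  step pc=8: addi  r1, r4, 5  regs=(0,11,14,15,6)
  step pc=9: nor  r4, r0, r3  regs=(0,11,14,15,65520)
  step pc=10: ori   r2, r4, 11  regs=(0,11,65531,15,65520)

6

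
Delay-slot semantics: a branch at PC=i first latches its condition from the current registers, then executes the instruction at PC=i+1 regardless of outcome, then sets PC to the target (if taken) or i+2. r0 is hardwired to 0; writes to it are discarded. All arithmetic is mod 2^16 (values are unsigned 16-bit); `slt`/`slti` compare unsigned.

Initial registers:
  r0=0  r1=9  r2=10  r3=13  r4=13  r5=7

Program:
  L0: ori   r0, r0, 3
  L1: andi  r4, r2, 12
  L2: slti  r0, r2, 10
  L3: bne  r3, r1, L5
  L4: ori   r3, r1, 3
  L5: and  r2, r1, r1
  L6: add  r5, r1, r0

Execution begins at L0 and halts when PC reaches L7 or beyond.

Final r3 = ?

11

[0] ori   r0, r0, 3  →  {r0:0, r1:9, r2:10, r3:13, r4:13, r5:7}
[1] andi  r4, r2, 12  →  {r0:0, r1:9, r2:10, r3:13, r4:8, r5:7}
[2] slti  r0, r2, 10  →  {r0:0, r1:9, r2:10, r3:13, r4:8, r5:7}
[3] bne  r3, r1, L5  →  {r0:0, r1:9, r2:10, r3:13, r4:8, r5:7}  ⟨branch taken⟩
[4] ori   r3, r1, 3  →  {r0:0, r1:9, r2:10, r3:11, r4:8, r5:7}
[5] and  r2, r1, r1  →  {r0:0, r1:9, r2:9, r3:11, r4:8, r5:7}
[6] add  r5, r1, r0  →  {r0:0, r1:9, r2:9, r3:11, r4:8, r5:9}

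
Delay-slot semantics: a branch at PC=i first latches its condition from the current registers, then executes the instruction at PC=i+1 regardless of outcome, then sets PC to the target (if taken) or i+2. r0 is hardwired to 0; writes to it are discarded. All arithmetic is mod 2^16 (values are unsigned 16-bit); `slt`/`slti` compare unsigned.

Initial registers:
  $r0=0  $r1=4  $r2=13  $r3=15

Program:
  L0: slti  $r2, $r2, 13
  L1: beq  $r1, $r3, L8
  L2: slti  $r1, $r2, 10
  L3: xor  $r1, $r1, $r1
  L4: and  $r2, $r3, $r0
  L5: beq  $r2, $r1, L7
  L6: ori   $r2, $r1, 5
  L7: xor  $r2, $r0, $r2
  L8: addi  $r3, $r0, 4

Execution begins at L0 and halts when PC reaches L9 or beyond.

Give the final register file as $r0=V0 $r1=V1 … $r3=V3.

  step pc=0: slti  $r2, $r2, 13  regs=(0,4,0,15)
  step pc=1: beq  $r1, $r3, L8  cond=F  regs=(0,4,0,15)
  step pc=2: slti  $r1, $r2, 10  regs=(0,1,0,15)
  step pc=3: xor  $r1, $r1, $r1  regs=(0,0,0,15)
  step pc=4: and  $r2, $r3, $r0  regs=(0,0,0,15)
  step pc=5: beq  $r2, $r1, L7  cond=T  regs=(0,0,0,15)
  step pc=6: ori   $r2, $r1, 5  regs=(0,0,5,15)
  step pc=7: xor  $r2, $r0, $r2  regs=(0,0,5,15)
  step pc=8: addi  $r3, $r0, 4  regs=(0,0,5,4)

$r0=0 $r1=0 $r2=5 $r3=4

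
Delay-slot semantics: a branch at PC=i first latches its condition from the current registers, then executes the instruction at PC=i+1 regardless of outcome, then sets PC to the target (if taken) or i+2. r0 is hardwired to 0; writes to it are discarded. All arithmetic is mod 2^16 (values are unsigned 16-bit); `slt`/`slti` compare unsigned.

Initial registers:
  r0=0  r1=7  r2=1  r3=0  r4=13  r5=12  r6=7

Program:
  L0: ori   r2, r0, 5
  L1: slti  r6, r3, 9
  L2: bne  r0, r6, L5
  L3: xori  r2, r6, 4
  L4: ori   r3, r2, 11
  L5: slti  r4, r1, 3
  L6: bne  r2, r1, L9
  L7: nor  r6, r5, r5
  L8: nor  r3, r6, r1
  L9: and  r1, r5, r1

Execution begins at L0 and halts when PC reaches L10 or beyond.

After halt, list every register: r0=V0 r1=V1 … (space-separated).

  step pc=0: ori   r2, r0, 5  regs=(0,7,5,0,13,12,7)
  step pc=1: slti  r6, r3, 9  regs=(0,7,5,0,13,12,1)
  step pc=2: bne  r0, r6, L5  cond=T  regs=(0,7,5,0,13,12,1)
  step pc=3: xori  r2, r6, 4  regs=(0,7,5,0,13,12,1)
  step pc=5: slti  r4, r1, 3  regs=(0,7,5,0,0,12,1)
  step pc=6: bne  r2, r1, L9  cond=T  regs=(0,7,5,0,0,12,1)
  step pc=7: nor  r6, r5, r5  regs=(0,7,5,0,0,12,65523)
  step pc=9: and  r1, r5, r1  regs=(0,4,5,0,0,12,65523)

r0=0 r1=4 r2=5 r3=0 r4=0 r5=12 r6=65523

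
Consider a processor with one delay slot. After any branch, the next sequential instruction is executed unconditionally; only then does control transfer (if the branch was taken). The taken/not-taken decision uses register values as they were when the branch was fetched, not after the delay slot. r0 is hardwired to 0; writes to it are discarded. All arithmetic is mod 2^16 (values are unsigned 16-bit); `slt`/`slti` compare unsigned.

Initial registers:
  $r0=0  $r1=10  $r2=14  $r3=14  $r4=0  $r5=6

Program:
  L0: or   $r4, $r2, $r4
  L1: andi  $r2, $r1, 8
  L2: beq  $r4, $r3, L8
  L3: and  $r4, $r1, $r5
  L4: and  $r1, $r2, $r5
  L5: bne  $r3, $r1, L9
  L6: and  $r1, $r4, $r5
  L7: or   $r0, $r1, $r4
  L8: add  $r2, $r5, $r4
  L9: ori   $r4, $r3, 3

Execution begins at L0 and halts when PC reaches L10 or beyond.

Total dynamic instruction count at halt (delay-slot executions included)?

#0 or   $r4, $r2, $r4 ; 0/10/14/14/14/6
#1 andi  $r2, $r1, 8 ; 0/10/8/14/14/6
#2 beq  $r4, $r3, L8 ; 0/10/8/14/14/6 ; →target
#3 and  $r4, $r1, $r5 ; 0/10/8/14/2/6
#8 add  $r2, $r5, $r4 ; 0/10/8/14/2/6
#9 ori   $r4, $r3, 3 ; 0/10/8/14/15/6

6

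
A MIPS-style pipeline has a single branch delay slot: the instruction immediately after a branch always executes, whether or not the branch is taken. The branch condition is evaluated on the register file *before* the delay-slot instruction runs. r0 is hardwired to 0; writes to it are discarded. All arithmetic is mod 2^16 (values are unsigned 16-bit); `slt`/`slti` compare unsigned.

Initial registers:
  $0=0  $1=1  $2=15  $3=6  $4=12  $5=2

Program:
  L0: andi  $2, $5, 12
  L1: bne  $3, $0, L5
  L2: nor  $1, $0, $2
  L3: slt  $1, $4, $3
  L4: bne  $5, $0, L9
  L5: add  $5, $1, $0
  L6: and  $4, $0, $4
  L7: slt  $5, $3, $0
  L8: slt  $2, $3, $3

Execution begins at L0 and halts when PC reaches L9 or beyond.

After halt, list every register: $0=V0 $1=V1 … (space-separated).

$0=0 $1=65535 $2=0 $3=6 $4=0 $5=0

PC=0  andi  $2, $5, 12       | $0=0 $1=1 $2=0 $3=6 $4=12 $5=2
PC=1  bne  $3, $0, L5        | $0=0 $1=1 $2=0 $3=6 $4=12 $5=2  [TAKEN]
PC=2  nor  $1, $0, $2        | $0=0 $1=65535 $2=0 $3=6 $4=12 $5=2
PC=5  add  $5, $1, $0        | $0=0 $1=65535 $2=0 $3=6 $4=12 $5=65535
PC=6  and  $4, $0, $4        | $0=0 $1=65535 $2=0 $3=6 $4=0 $5=65535
PC=7  slt  $5, $3, $0        | $0=0 $1=65535 $2=0 $3=6 $4=0 $5=0
PC=8  slt  $2, $3, $3        | $0=0 $1=65535 $2=0 $3=6 $4=0 $5=0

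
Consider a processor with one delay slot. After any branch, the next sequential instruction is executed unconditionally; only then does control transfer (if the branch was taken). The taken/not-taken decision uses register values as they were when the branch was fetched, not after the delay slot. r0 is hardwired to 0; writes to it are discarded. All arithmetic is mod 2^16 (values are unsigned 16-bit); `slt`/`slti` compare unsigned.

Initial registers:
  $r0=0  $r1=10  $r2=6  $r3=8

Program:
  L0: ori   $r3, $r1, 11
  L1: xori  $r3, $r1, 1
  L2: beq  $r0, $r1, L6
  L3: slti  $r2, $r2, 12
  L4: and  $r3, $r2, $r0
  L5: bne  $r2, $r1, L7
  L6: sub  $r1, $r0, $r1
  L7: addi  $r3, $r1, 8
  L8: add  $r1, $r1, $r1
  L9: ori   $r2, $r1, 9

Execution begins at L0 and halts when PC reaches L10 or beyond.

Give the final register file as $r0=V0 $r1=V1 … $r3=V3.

$r0=0 $r1=65516 $r2=65517 $r3=65534

PC=0  ori   $r3, $r1, 11     | $r0=0 $r1=10 $r2=6 $r3=11
PC=1  xori  $r3, $r1, 1      | $r0=0 $r1=10 $r2=6 $r3=11
PC=2  beq  $r0, $r1, L6      | $r0=0 $r1=10 $r2=6 $r3=11  [not taken]
PC=3  slti  $r2, $r2, 12     | $r0=0 $r1=10 $r2=1 $r3=11
PC=4  and  $r3, $r2, $r0     | $r0=0 $r1=10 $r2=1 $r3=0
PC=5  bne  $r2, $r1, L7      | $r0=0 $r1=10 $r2=1 $r3=0  [TAKEN]
PC=6  sub  $r1, $r0, $r1     | $r0=0 $r1=65526 $r2=1 $r3=0
PC=7  addi  $r3, $r1, 8      | $r0=0 $r1=65526 $r2=1 $r3=65534
PC=8  add  $r1, $r1, $r1     | $r0=0 $r1=65516 $r2=1 $r3=65534
PC=9  ori   $r2, $r1, 9      | $r0=0 $r1=65516 $r2=65517 $r3=65534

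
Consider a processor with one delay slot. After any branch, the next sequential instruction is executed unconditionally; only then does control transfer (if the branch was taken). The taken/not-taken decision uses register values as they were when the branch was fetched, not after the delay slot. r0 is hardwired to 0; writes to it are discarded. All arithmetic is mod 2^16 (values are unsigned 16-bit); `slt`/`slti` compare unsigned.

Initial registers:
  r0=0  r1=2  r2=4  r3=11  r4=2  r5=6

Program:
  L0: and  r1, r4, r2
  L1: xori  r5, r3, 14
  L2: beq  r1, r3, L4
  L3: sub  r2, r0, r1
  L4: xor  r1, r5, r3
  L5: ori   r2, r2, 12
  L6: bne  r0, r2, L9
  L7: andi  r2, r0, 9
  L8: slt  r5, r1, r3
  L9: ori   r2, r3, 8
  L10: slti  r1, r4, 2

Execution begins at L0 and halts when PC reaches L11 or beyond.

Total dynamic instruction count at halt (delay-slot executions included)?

PC=0  and  r1, r4, r2        | r0=0 r1=0 r2=4 r3=11 r4=2 r5=6
PC=1  xori  r5, r3, 14       | r0=0 r1=0 r2=4 r3=11 r4=2 r5=5
PC=2  beq  r1, r3, L4        | r0=0 r1=0 r2=4 r3=11 r4=2 r5=5  [not taken]
PC=3  sub  r2, r0, r1        | r0=0 r1=0 r2=0 r3=11 r4=2 r5=5
PC=4  xor  r1, r5, r3        | r0=0 r1=14 r2=0 r3=11 r4=2 r5=5
PC=5  ori   r2, r2, 12       | r0=0 r1=14 r2=12 r3=11 r4=2 r5=5
PC=6  bne  r0, r2, L9        | r0=0 r1=14 r2=12 r3=11 r4=2 r5=5  [TAKEN]
PC=7  andi  r2, r0, 9        | r0=0 r1=14 r2=0 r3=11 r4=2 r5=5
PC=9  ori   r2, r3, 8        | r0=0 r1=14 r2=11 r3=11 r4=2 r5=5
PC=10 slti  r1, r4, 2        | r0=0 r1=0 r2=11 r3=11 r4=2 r5=5

10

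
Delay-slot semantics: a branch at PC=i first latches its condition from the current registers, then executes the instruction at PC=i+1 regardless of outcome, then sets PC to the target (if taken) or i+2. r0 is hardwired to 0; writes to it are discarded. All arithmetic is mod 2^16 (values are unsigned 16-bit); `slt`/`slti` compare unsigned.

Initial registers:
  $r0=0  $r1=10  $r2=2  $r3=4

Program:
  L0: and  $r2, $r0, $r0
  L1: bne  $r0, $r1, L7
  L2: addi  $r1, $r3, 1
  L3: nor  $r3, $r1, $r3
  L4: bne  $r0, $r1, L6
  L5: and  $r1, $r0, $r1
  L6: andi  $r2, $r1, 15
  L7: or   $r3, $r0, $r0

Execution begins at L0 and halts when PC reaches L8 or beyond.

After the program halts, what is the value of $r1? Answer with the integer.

[0] and  $r2, $r0, $r0  →  {$r0:0, $r1:10, $r2:0, $r3:4}
[1] bne  $r0, $r1, L7  →  {$r0:0, $r1:10, $r2:0, $r3:4}  ⟨branch taken⟩
[2] addi  $r1, $r3, 1  →  {$r0:0, $r1:5, $r2:0, $r3:4}
[7] or   $r3, $r0, $r0  →  {$r0:0, $r1:5, $r2:0, $r3:0}

5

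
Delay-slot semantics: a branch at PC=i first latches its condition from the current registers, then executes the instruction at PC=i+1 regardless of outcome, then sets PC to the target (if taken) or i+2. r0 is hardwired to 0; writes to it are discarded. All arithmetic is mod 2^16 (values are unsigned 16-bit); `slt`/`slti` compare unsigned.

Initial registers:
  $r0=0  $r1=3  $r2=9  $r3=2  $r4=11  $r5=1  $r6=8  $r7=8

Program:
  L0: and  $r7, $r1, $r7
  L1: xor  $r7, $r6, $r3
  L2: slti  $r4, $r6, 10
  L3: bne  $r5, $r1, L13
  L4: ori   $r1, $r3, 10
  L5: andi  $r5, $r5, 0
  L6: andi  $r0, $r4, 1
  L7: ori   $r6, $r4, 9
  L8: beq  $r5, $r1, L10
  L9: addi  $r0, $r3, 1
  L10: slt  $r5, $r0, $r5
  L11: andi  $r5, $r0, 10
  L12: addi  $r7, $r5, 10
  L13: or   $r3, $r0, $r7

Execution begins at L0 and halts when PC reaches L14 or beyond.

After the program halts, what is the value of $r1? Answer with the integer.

PC=0  and  $r7, $r1, $r7     | $r0=0 $r1=3 $r2=9 $r3=2 $r4=11 $r5=1 $r6=8 $r7=0
PC=1  xor  $r7, $r6, $r3     | $r0=0 $r1=3 $r2=9 $r3=2 $r4=11 $r5=1 $r6=8 $r7=10
PC=2  slti  $r4, $r6, 10     | $r0=0 $r1=3 $r2=9 $r3=2 $r4=1 $r5=1 $r6=8 $r7=10
PC=3  bne  $r5, $r1, L13     | $r0=0 $r1=3 $r2=9 $r3=2 $r4=1 $r5=1 $r6=8 $r7=10  [TAKEN]
PC=4  ori   $r1, $r3, 10     | $r0=0 $r1=10 $r2=9 $r3=2 $r4=1 $r5=1 $r6=8 $r7=10
PC=13 or   $r3, $r0, $r7     | $r0=0 $r1=10 $r2=9 $r3=10 $r4=1 $r5=1 $r6=8 $r7=10

10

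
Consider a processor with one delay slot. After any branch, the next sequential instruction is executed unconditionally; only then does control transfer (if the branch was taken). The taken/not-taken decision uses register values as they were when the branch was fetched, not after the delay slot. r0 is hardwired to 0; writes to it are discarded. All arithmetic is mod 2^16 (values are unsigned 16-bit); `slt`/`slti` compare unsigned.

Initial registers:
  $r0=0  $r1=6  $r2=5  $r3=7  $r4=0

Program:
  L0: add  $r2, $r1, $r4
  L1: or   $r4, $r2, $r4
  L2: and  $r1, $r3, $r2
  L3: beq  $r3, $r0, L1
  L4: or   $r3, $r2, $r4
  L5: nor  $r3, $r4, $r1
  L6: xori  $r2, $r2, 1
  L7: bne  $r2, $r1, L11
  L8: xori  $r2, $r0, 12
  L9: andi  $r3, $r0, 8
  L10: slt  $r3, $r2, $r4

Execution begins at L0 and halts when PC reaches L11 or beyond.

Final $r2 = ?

PC=0  add  $r2, $r1, $r4     | $r0=0 $r1=6 $r2=6 $r3=7 $r4=0
PC=1  or   $r4, $r2, $r4     | $r0=0 $r1=6 $r2=6 $r3=7 $r4=6
PC=2  and  $r1, $r3, $r2     | $r0=0 $r1=6 $r2=6 $r3=7 $r4=6
PC=3  beq  $r3, $r0, L1      | $r0=0 $r1=6 $r2=6 $r3=7 $r4=6  [not taken]
PC=4  or   $r3, $r2, $r4     | $r0=0 $r1=6 $r2=6 $r3=6 $r4=6
PC=5  nor  $r3, $r4, $r1     | $r0=0 $r1=6 $r2=6 $r3=65529 $r4=6
PC=6  xori  $r2, $r2, 1      | $r0=0 $r1=6 $r2=7 $r3=65529 $r4=6
PC=7  bne  $r2, $r1, L11     | $r0=0 $r1=6 $r2=7 $r3=65529 $r4=6  [TAKEN]
PC=8  xori  $r2, $r0, 12     | $r0=0 $r1=6 $r2=12 $r3=65529 $r4=6

12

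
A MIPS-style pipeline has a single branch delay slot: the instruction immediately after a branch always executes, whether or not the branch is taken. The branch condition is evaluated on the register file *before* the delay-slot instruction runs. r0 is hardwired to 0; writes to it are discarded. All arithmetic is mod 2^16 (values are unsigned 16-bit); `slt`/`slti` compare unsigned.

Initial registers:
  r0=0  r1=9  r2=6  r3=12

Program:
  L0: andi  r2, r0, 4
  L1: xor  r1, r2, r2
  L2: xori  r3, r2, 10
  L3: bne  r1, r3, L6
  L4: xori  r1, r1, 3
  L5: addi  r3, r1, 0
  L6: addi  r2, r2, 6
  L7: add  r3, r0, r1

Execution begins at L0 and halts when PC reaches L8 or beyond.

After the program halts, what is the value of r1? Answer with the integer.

#0 andi  r2, r0, 4 ; 0/9/0/12
#1 xor  r1, r2, r2 ; 0/0/0/12
#2 xori  r3, r2, 10 ; 0/0/0/10
#3 bne  r1, r3, L6 ; 0/0/0/10 ; →target
#4 xori  r1, r1, 3 ; 0/3/0/10
#6 addi  r2, r2, 6 ; 0/3/6/10
#7 add  r3, r0, r1 ; 0/3/6/3

3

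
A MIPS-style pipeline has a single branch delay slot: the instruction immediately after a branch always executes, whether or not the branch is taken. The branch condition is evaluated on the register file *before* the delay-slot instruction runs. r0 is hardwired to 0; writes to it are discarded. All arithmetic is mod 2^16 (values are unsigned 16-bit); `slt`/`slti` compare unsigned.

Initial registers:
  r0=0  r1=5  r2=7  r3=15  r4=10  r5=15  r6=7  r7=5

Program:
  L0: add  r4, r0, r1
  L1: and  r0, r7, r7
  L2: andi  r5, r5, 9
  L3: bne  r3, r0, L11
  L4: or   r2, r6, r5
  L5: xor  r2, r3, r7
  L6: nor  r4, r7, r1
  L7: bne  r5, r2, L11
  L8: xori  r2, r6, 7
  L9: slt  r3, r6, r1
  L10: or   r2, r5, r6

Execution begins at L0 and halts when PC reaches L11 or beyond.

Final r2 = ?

  step pc=0: add  r4, r0, r1  regs=(0,5,7,15,5,15,7,5)
  step pc=1: and  r0, r7, r7  regs=(0,5,7,15,5,15,7,5)
  step pc=2: andi  r5, r5, 9  regs=(0,5,7,15,5,9,7,5)
  step pc=3: bne  r3, r0, L11  cond=T  regs=(0,5,7,15,5,9,7,5)
  step pc=4: or   r2, r6, r5  regs=(0,5,15,15,5,9,7,5)

15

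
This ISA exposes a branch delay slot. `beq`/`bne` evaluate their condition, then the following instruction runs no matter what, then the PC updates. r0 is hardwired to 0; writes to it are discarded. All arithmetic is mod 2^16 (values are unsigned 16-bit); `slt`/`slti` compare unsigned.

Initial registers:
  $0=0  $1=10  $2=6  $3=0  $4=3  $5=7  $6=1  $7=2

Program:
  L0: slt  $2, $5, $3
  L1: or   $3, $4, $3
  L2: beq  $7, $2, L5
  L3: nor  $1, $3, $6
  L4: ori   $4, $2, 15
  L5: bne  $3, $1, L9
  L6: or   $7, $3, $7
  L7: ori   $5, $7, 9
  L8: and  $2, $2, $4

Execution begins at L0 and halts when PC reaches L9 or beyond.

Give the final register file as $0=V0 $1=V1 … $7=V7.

[0] slt  $2, $5, $3  →  {$0:0, $1:10, $2:0, $3:0, $4:3, $5:7, $6:1, $7:2}
[1] or   $3, $4, $3  →  {$0:0, $1:10, $2:0, $3:3, $4:3, $5:7, $6:1, $7:2}
[2] beq  $7, $2, L5  →  {$0:0, $1:10, $2:0, $3:3, $4:3, $5:7, $6:1, $7:2}  ⟨branch fallthrough⟩
[3] nor  $1, $3, $6  →  {$0:0, $1:65532, $2:0, $3:3, $4:3, $5:7, $6:1, $7:2}
[4] ori   $4, $2, 15  →  {$0:0, $1:65532, $2:0, $3:3, $4:15, $5:7, $6:1, $7:2}
[5] bne  $3, $1, L9  →  {$0:0, $1:65532, $2:0, $3:3, $4:15, $5:7, $6:1, $7:2}  ⟨branch taken⟩
[6] or   $7, $3, $7  →  {$0:0, $1:65532, $2:0, $3:3, $4:15, $5:7, $6:1, $7:3}

$0=0 $1=65532 $2=0 $3=3 $4=15 $5=7 $6=1 $7=3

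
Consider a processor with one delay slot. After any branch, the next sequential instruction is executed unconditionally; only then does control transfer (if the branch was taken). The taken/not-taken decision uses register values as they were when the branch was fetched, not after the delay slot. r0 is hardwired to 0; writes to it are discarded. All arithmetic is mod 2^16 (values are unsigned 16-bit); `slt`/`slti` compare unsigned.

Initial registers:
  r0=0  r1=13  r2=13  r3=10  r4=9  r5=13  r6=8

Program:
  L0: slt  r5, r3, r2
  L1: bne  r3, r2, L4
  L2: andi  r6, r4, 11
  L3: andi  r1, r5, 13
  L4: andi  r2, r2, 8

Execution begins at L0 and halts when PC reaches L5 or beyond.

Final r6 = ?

PC=0  slt  r5, r3, r2        | r0=0 r1=13 r2=13 r3=10 r4=9 r5=1 r6=8
PC=1  bne  r3, r2, L4        | r0=0 r1=13 r2=13 r3=10 r4=9 r5=1 r6=8  [TAKEN]
PC=2  andi  r6, r4, 11       | r0=0 r1=13 r2=13 r3=10 r4=9 r5=1 r6=9
PC=4  andi  r2, r2, 8        | r0=0 r1=13 r2=8 r3=10 r4=9 r5=1 r6=9

9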